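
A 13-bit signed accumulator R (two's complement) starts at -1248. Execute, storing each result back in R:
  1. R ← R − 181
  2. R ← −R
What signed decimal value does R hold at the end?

Start: R = -1248 = 1101100100000.
R = -1248 − 181 = -1429 = 1101001101011
R = −(-1429) = 1429 = 0010110010101

1429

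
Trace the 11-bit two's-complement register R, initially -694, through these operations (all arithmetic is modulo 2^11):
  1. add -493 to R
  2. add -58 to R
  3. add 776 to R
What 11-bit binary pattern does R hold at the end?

11000101011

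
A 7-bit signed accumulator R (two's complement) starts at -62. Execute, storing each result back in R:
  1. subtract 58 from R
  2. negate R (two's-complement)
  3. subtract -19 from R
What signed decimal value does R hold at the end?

Start: R = -62 = 1000010.
R = -62 − 58 = -120; wraps to 8 = 0001000
R = −(8) = -8 = 1111000
R = -8 − (-19) = 11 = 0001011

11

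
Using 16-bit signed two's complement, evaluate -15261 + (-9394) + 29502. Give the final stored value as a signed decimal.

4847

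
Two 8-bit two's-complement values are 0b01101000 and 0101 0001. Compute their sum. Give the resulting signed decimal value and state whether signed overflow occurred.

-71; overflow

0b01101000 → 01101000 = 104 (signed)
0101 0001 → 01010001 = 81 (signed)
  01101000
+ 01010001
= 10111001
Result 10111001: MSB = 1 → 185 − 256 = -71.
Both addends are non-negative but the stored result is negative: signed overflow. The true value 104 + 81 = 185 lies outside [-128, 127].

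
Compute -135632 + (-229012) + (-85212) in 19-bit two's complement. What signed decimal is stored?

74432

-135632 + (-229012) = -364644 → wraps to 159644 (0100110111110011100)
159644 + (-85212) = 74432 (0010010001011000000)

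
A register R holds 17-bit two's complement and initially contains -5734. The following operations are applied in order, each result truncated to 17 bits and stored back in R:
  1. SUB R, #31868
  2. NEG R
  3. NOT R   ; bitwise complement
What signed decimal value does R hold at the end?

Start: R = -5734 = 11110100110011010.
R = -5734 − 31868 = -37602 = 10110110100011110
R = −(-37602) = 37602 = 01001001011100010
R = NOT 01001001011100010 = 10110110100011101 = -37603

-37603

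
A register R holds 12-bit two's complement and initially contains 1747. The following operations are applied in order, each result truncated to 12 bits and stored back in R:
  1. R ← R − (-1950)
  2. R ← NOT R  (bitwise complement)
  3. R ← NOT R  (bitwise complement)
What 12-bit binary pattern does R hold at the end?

111001110001

Start: R = 1747 = 011011010011.
R = 1747 − (-1950) = 3697; wraps to -399 = 111001110001
R = NOT 111001110001 = 000110001110 = 398
R = NOT 000110001110 = 111001110001 = -399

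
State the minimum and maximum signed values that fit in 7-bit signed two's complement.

min = -64, max = 63

Minimum: −2^6 = -64.
Maximum: 2^6 − 1 = 63.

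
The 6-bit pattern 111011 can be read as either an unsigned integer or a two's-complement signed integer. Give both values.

Unsigned: 111011 = 59.
Signed: MSB=1 → 59 − 64 = -5.

unsigned = 59, signed = -5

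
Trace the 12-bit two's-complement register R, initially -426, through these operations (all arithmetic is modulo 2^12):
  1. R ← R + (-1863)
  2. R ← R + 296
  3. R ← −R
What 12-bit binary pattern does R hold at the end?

Start: R = -426 = 111001010110.
R = -426 + (-1863) = -2289; wraps to 1807 = 011100001111
R = 1807 + 296 = 2103; wraps to -1993 = 100000110111
R = −(-1993) = 1993 = 011111001001

011111001001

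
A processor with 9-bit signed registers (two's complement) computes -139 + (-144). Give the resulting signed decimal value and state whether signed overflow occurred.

-139 → 101110101
-144 → 101110000
  101110101
+ 101110000
= 011100101  (discard carry-out 1)
Result 011100101: MSB = 0 → value 229.
Both addends are negative but the stored result is non-negative: signed overflow. The true value -139 + (-144) = -283 lies outside [-256, 255].

229; overflow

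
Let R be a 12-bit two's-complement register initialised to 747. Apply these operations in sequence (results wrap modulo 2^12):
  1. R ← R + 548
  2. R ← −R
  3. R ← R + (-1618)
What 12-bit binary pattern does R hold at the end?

Start: R = 747 = 001011101011.
R = 747 + 548 = 1295 = 010100001111
R = −(1295) = -1295 = 101011110001
R = -1295 + (-1618) = -2913; wraps to 1183 = 010010011111

010010011111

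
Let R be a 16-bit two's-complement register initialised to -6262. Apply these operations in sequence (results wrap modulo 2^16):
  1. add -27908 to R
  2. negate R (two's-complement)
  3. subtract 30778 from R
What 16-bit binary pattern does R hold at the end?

Start: R = -6262 = 1110011110001010.
R = -6262 + (-27908) = -34170; wraps to 31366 = 0111101010000110
R = −(31366) = -31366 = 1000010101111010
R = -31366 − 30778 = -62144; wraps to 3392 = 0000110101000000

0000110101000000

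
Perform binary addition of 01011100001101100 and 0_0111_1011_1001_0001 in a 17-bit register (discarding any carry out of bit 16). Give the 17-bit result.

10011001111111101

  01011100001101100
+ 00111101110010001
= 10011001111111101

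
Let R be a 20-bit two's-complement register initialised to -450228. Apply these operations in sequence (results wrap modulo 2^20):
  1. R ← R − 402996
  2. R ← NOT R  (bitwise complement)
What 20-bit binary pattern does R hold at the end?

11010000010011100111

Start: R = -450228 = 10010010000101001100.
R = -450228 − 402996 = -853224; wraps to 195352 = 00101111101100011000
R = NOT 00101111101100011000 = 11010000010011100111 = -195353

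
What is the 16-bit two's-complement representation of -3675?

1111000110100101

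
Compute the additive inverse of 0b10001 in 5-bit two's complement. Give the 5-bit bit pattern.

Invert: 01110. Add 1: 01111.

01111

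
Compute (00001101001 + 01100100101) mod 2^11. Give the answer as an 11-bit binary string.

01110001110

  00001101001
+ 01100100101
= 01110001110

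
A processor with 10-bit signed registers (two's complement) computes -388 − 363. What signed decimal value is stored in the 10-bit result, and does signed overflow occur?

-388 → 1001111100
363 → 0101101011
Subtract via negate-and-add: invert 0101101011 + 1 = 1010010101 (i.e. -363).
  1001111100
+ 1010010101
= 0100010001  (discard carry-out 1)
Result 0100010001: MSB = 0 → value 273.
Both addends (after negating the subtrahend) are negative but the stored result is non-negative: signed overflow. The true value -388 − 363 = -751 lies outside [-512, 511].

273; overflow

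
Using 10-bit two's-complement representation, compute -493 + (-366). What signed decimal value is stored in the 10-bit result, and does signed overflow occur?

165; overflow

-493 → 1000010011
-366 → 1010010010
  1000010011
+ 1010010010
= 0010100101  (discard carry-out 1)
Result 0010100101: MSB = 0 → value 165.
Both addends are negative but the stored result is non-negative: signed overflow. The true value -493 + (-366) = -859 lies outside [-512, 511].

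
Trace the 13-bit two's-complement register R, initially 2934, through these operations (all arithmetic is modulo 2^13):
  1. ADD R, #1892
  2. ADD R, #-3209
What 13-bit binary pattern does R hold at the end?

0011001010001

Start: R = 2934 = 0101101110110.
R = 2934 + 1892 = 4826; wraps to -3366 = 1001011011010
R = -3366 + (-3209) = -6575; wraps to 1617 = 0011001010001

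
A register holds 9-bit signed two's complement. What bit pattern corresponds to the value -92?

110100100

|-92| = 92 = 001011100 in 9 bits.
Invert the bits: 110100011. Add 1: 110100100.
Check: 110100100 reads as 420 − 512 = -92.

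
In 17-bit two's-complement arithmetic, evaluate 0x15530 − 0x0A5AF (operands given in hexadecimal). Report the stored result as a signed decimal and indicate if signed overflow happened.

44929; overflow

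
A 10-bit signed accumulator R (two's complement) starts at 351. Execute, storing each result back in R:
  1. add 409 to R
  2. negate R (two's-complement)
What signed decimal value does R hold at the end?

Start: R = 351 = 0101011111.
R = 351 + 409 = 760; wraps to -264 = 1011111000
R = −(-264) = 264 = 0100001000

264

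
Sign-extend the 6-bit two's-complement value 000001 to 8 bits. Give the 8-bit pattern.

00000001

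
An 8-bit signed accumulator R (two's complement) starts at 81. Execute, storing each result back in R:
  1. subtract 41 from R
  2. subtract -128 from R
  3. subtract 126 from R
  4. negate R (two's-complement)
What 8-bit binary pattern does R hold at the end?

11010110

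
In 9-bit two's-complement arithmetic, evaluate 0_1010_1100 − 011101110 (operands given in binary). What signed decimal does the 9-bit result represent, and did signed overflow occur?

0_1010_1100 → 010101100 = 172 (signed)
011101110 = 238 (signed)
Subtract via negate-and-add: invert 011101110 + 1 = 100010010 (i.e. -238).
  010101100
+ 100010010
= 110111110
Result 110111110: MSB = 1 → 446 − 512 = -66.
Addends (after negating the subtrahend) have opposite signs, so signed overflow cannot occur.

-66; no overflow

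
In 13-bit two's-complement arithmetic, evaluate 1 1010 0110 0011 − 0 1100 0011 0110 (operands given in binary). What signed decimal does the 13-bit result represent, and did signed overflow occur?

1 1010 0110 0011 → 1101001100011 = -1437 (signed)
0 1100 0011 0110 → 0110000110110 = 3126 (signed)
Subtract via negate-and-add: invert 0110000110110 + 1 = 1001111001010 (i.e. -3126).
  1101001100011
+ 1001111001010
= 0111000101101  (discard carry-out 1)
Result 0111000101101: MSB = 0 → value 3629.
Both addends (after negating the subtrahend) are negative but the stored result is non-negative: signed overflow. The true value -1437 − 3126 = -4563 lies outside [-4096, 4095].

3629; overflow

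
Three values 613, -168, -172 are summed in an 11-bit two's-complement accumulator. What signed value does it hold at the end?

273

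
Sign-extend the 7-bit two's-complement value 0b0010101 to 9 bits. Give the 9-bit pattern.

000010101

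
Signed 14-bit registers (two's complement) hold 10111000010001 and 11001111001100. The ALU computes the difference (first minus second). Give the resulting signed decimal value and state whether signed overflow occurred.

-1467; no overflow

10111000010001 = -4591 (signed)
11001111001100 = -3124 (signed)
Subtract via negate-and-add: invert 11001111001100 + 1 = 00110000110100 (i.e. 3124).
  10111000010001
+ 00110000110100
= 11101001000101
Result 11101001000101: MSB = 1 → 14917 − 16384 = -1467.
Addends (after negating the subtrahend) have opposite signs, so signed overflow cannot occur.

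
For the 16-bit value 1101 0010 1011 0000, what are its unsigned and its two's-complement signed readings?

unsigned = 53936, signed = -11600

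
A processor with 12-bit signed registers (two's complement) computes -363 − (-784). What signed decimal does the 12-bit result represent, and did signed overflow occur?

-363 → 111010010101
-784 → 110011110000
Subtract via negate-and-add: invert 110011110000 + 1 = 001100010000 (i.e. 784).
  111010010101
+ 001100010000
= 000110100101  (discard carry-out 1)
Result 000110100101: MSB = 0 → value 421.
Addends (after negating the subtrahend) have opposite signs, so signed overflow cannot occur.

421; no overflow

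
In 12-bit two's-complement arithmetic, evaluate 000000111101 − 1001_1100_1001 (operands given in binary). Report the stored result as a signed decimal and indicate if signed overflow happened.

000000111101 = 61 (signed)
1001_1100_1001 → 100111001001 = -1591 (signed)
Subtract via negate-and-add: invert 100111001001 + 1 = 011000110111 (i.e. 1591).
  000000111101
+ 011000110111
= 011001110100
Result 011001110100: MSB = 0 → value 1652.
Both addends (after negating the subtrahend) are non-negative and so is the stored result: no signed overflow.

1652; no overflow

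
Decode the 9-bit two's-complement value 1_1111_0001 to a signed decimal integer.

MSB is 1, so the value is negative.
Invert: 000001110. Add 1: 000001111 = 15. So the value is −15.

-15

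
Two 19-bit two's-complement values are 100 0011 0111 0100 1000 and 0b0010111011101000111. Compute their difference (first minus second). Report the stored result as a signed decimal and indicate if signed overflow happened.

180225; overflow

100 0011 0111 0100 1000 → 1000011011101001000 = -247992 (signed)
0b0010111011101000111 → 0010111011101000111 = 96071 (signed)
Subtract via negate-and-add: invert 0010111011101000111 + 1 = 1101000100010111001 (i.e. -96071).
  1000011011101001000
+ 1101000100010111001
= 0101100000000000001  (discard carry-out 1)
Result 0101100000000000001: MSB = 0 → value 180225.
Both addends (after negating the subtrahend) are negative but the stored result is non-negative: signed overflow. The true value -247992 − 96071 = -344063 lies outside [-262144, 262143].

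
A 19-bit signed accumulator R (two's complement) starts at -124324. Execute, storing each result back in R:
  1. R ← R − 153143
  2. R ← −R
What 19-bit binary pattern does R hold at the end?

Start: R = -124324 = 1100001101001011100.
R = -124324 − 153143 = -277467; wraps to 246821 = 0111100010000100101
R = −(246821) = -246821 = 1000011101111011011

1000011101111011011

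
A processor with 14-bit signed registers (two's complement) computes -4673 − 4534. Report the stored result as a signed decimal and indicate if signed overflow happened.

7177; overflow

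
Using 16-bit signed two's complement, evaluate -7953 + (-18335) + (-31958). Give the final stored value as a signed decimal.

7290

-7953 + (-18335) = -26288 (1001100101010000)
-26288 + (-31958) = -58246 → wraps to 7290 (0001110001111010)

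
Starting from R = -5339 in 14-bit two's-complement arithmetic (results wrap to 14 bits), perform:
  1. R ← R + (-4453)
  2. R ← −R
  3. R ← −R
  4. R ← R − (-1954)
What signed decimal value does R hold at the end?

-7838

Start: R = -5339 = 10101100100101.
R = -5339 + (-4453) = -9792; wraps to 6592 = 01100111000000
R = −(6592) = -6592 = 10011001000000
R = −(-6592) = 6592 = 01100111000000
R = 6592 − (-1954) = 8546; wraps to -7838 = 10000101100010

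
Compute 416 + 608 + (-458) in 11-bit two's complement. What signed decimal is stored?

416 + 608 = 1024 → wraps to -1024 (10000000000)
-1024 + (-458) = -1482 → wraps to 566 (01000110110)

566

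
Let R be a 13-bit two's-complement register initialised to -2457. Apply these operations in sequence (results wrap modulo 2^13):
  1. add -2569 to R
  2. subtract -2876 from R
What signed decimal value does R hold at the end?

-2150

Start: R = -2457 = 1011001100111.
R = -2457 + (-2569) = -5026; wraps to 3166 = 0110001011110
R = 3166 − (-2876) = 6042; wraps to -2150 = 1011110011010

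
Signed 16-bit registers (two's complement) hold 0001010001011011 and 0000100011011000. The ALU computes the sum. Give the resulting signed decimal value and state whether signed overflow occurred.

7475; no overflow

0001010001011011 = 5211 (signed)
0000100011011000 = 2264 (signed)
  0001010001011011
+ 0000100011011000
= 0001110100110011
Result 0001110100110011: MSB = 0 → value 7475.
Both addends are non-negative and so is the stored result: no signed overflow.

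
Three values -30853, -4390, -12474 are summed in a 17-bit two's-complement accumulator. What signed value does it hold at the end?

-47717

-30853 + (-4390) = -35243 (10111011001010101)
-35243 + (-12474) = -47717 (10100010110011011)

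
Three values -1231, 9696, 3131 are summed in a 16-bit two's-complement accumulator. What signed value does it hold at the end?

-1231 + 9696 = 8465 (0010000100010001)
8465 + 3131 = 11596 (0010110101001100)

11596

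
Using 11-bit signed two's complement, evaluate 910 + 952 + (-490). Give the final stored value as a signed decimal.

-676

910 + 952 = 1862 → wraps to -186 (11101000110)
-186 + (-490) = -676 (10101011100)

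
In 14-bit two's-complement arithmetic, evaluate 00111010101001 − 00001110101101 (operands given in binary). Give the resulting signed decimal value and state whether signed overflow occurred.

2812; no overflow

00111010101001 = 3753 (signed)
00001110101101 = 941 (signed)
Subtract via negate-and-add: invert 00001110101101 + 1 = 11110001010011 (i.e. -941).
  00111010101001
+ 11110001010011
= 00101011111100  (discard carry-out 1)
Result 00101011111100: MSB = 0 → value 2812.
Addends (after negating the subtrahend) have opposite signs, so signed overflow cannot occur.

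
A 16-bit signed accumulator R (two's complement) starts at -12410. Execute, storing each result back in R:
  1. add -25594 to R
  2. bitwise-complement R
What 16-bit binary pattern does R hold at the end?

Start: R = -12410 = 1100111110000110.
R = -12410 + (-25594) = -38004; wraps to 27532 = 0110101110001100
R = NOT 0110101110001100 = 1001010001110011 = -27533

1001010001110011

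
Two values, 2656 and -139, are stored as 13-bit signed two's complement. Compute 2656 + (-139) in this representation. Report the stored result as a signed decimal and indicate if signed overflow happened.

2517; no overflow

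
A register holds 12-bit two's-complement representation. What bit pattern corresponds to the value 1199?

010010101111

1199 is non-negative, so write it directly in 12 bits: 010010101111.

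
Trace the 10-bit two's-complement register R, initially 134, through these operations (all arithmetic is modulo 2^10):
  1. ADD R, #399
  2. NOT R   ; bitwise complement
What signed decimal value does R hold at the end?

Start: R = 134 = 0010000110.
R = 134 + 399 = 533; wraps to -491 = 1000010101
R = NOT 1000010101 = 0111101010 = 490

490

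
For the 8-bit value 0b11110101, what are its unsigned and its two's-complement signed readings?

unsigned = 245, signed = -11

Unsigned: 11110101 = 245.
Signed: MSB=1 → 245 − 256 = -11.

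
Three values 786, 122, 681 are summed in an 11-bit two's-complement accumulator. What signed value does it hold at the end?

786 + 122 = 908 (01110001100)
908 + 681 = 1589 → wraps to -459 (11000110101)

-459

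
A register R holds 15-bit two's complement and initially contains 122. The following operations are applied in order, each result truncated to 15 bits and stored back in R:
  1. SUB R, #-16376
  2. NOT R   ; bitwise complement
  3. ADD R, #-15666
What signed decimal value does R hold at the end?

Start: R = 122 = 000000001111010.
R = 122 − (-16376) = 16498; wraps to -16270 = 100000001110010
R = NOT 100000001110010 = 011111110001101 = 16269
R = 16269 + (-15666) = 603 = 000001001011011

603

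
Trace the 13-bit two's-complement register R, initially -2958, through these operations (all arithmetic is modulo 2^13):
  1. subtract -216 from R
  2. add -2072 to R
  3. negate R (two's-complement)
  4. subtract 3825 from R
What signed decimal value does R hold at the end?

Start: R = -2958 = 1010001110010.
R = -2958 − (-216) = -2742 = 1010101001010
R = -2742 + (-2072) = -4814; wraps to 3378 = 0110100110010
R = −(3378) = -3378 = 1001011001110
R = -3378 − 3825 = -7203; wraps to 989 = 0001111011101

989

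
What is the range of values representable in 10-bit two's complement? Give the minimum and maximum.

min = -512, max = 511

Minimum: −2^9 = -512.
Maximum: 2^9 − 1 = 511.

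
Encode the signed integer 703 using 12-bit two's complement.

001010111111

703 is non-negative, so write it directly in 12 bits: 001010111111.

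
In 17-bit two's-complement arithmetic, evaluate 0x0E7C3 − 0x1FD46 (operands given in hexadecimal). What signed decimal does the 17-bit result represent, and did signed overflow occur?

0x0E7C3 = 01110011111000011 = 59331 (signed)
0x1FD46 = 11111110101000110 = -698 (signed)
Subtract via negate-and-add: invert 11111110101000110 + 1 = 00000001010111010 (i.e. 698).
  01110011111000011
+ 00000001010111010
= 01110101001111101
Result 01110101001111101: MSB = 0 → value 60029.
Both addends (after negating the subtrahend) are non-negative and so is the stored result: no signed overflow.

60029; no overflow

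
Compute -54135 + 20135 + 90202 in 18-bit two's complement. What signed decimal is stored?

-54135 + 20135 = -34000 (110111101100110000)
-34000 + 90202 = 56202 (001101101110001010)

56202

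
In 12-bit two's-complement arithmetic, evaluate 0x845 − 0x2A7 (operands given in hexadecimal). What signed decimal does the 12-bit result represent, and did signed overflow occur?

1438; overflow

0x845 = 100001000101 = -1979 (signed)
0x2A7 = 001010100111 = 679 (signed)
Subtract via negate-and-add: invert 001010100111 + 1 = 110101011001 (i.e. -679).
  100001000101
+ 110101011001
= 010110011110  (discard carry-out 1)
Result 010110011110: MSB = 0 → value 1438.
Both addends (after negating the subtrahend) are negative but the stored result is non-negative: signed overflow. The true value -1979 − 679 = -2658 lies outside [-2048, 2047].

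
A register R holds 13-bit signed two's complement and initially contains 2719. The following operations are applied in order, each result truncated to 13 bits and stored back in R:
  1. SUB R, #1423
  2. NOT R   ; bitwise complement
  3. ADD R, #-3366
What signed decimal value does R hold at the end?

Start: R = 2719 = 0101010011111.
R = 2719 − 1423 = 1296 = 0010100010000
R = NOT 0010100010000 = 1101011101111 = -1297
R = -1297 + (-3366) = -4663; wraps to 3529 = 0110111001001

3529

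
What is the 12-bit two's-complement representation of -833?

|-833| = 833 = 001101000001 in 12 bits.
Invert the bits: 110010111110. Add 1: 110010111111.
Check: 110010111111 reads as 3263 − 4096 = -833.

110010111111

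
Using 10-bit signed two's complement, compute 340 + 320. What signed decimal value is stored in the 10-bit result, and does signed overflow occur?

340 → 0101010100
320 → 0101000000
  0101010100
+ 0101000000
= 1010010100
Result 1010010100: MSB = 1 → 660 − 1024 = -364.
Both addends are non-negative but the stored result is negative: signed overflow. The true value 340 + 320 = 660 lies outside [-512, 511].

-364; overflow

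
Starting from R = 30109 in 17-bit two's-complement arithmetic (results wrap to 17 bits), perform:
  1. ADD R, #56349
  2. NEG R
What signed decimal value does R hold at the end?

Start: R = 30109 = 00111010110011101.
R = 30109 + 56349 = 86458; wraps to -44614 = 10101000110111010
R = −(-44614) = 44614 = 01010111001000110

44614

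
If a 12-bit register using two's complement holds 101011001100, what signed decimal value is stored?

-1332

MSB is 1, so the value is negative.
Invert: 010100110011. Add 1: 010100110100 = 1332. So the value is −1332.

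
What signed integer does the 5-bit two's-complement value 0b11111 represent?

-1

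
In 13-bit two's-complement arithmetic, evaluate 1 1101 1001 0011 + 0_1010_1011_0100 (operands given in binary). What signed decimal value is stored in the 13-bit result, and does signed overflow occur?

1 1101 1001 0011 → 1110110010011 = -621 (signed)
0_1010_1011_0100 → 0101010110100 = 2740 (signed)
  1110110010011
+ 0101010110100
= 0100001000111  (discard carry-out 1)
Result 0100001000111: MSB = 0 → value 2119.
Addends have opposite signs, so signed overflow cannot occur.

2119; no overflow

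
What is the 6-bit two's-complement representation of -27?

100101

|-27| = 27 = 011011 in 6 bits.
Invert the bits: 100100. Add 1: 100101.
Check: 100101 reads as 37 − 64 = -27.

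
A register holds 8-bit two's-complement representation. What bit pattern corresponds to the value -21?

11101011

|-21| = 21 = 00010101 in 8 bits.
Invert the bits: 11101010. Add 1: 11101011.
Check: 11101011 reads as 235 − 256 = -21.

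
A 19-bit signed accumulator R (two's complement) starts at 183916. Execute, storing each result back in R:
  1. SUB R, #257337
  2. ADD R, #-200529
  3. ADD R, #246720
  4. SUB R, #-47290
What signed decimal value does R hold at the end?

20060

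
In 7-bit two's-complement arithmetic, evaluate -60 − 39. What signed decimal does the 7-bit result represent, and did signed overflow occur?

29; overflow

-60 → 1000100
39 → 0100111
Subtract via negate-and-add: invert 0100111 + 1 = 1011001 (i.e. -39).
  1000100
+ 1011001
= 0011101  (discard carry-out 1)
Result 0011101: MSB = 0 → value 29.
Both addends (after negating the subtrahend) are negative but the stored result is non-negative: signed overflow. The true value -60 − 39 = -99 lies outside [-64, 63].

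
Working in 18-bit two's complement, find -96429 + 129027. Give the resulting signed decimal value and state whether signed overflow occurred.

-96429 → 101000011101010011
129027 → 011111100000000011
  101000011101010011
+ 011111100000000011
= 000111111101010110  (discard carry-out 1)
Result 000111111101010110: MSB = 0 → value 32598.
Addends have opposite signs, so signed overflow cannot occur.

32598; no overflow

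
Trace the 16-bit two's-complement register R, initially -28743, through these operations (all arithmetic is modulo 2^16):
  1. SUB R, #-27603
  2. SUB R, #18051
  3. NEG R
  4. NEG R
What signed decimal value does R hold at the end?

Start: R = -28743 = 1000111110111001.
R = -28743 − (-27603) = -1140 = 1111101110001100
R = -1140 − 18051 = -19191 = 1011010100001001
R = −(-19191) = 19191 = 0100101011110111
R = −(19191) = -19191 = 1011010100001001

-19191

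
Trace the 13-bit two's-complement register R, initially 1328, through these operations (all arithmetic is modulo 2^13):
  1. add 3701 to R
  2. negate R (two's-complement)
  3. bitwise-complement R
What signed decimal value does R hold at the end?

-3164

Start: R = 1328 = 0010100110000.
R = 1328 + 3701 = 5029; wraps to -3163 = 1001110100101
R = −(-3163) = 3163 = 0110001011011
R = NOT 0110001011011 = 1001110100100 = -3164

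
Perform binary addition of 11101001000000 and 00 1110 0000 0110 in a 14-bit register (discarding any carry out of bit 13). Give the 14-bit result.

00100001000110

  11101001000000
+ 00111000000110
= 00100001000110  (discard carry-out 1)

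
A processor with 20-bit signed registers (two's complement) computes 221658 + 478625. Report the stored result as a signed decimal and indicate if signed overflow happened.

221658 → 00110110000111011010
478625 → 01110100110110100001
  00110110000111011010
+ 01110100110110100001
= 10101010111101111011
Result 10101010111101111011: MSB = 1 → 700283 − 1048576 = -348293.
Both addends are non-negative but the stored result is negative: signed overflow. The true value 221658 + 478625 = 700283 lies outside [-524288, 524287].

-348293; overflow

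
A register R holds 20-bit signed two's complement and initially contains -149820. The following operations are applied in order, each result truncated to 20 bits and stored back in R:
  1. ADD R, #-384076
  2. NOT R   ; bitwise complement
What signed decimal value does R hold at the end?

Start: R = -149820 = 11011011011011000100.
R = -149820 + (-384076) = -533896; wraps to 514680 = 01111101101001111000
R = NOT 01111101101001111000 = 10000010010110000111 = -514681

-514681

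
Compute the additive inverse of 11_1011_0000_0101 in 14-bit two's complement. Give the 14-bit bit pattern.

00010011111011

Invert: 00010011111010. Add 1: 00010011111011.
Check: 11101100000101 = -1275, 00010011111011 = 1275.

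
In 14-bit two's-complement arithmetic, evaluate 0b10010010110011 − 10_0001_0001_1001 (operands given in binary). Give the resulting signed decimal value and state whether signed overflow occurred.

922; no overflow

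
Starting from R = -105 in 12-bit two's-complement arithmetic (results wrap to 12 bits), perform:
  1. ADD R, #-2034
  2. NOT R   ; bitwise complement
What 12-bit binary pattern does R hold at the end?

100001011010

Start: R = -105 = 111110010111.
R = -105 + (-2034) = -2139; wraps to 1957 = 011110100101
R = NOT 011110100101 = 100001011010 = -1958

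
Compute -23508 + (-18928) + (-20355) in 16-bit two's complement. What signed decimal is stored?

-23508 + (-18928) = -42436 → wraps to 23100 (0101101000111100)
23100 + (-20355) = 2745 (0000101010111001)

2745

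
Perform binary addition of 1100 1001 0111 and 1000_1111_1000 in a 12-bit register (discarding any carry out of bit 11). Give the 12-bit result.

010110001111

  110010010111
+ 100011111000
= 010110001111  (discard carry-out 1)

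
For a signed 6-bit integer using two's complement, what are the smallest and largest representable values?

min = -32, max = 31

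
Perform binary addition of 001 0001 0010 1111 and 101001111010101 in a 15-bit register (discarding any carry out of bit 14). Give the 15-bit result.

110010100000100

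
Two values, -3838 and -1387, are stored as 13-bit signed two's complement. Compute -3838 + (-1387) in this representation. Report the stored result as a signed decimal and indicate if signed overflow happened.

2967; overflow

-3838 → 1000100000010
-1387 → 1101010010101
  1000100000010
+ 1101010010101
= 0101110010111  (discard carry-out 1)
Result 0101110010111: MSB = 0 → value 2967.
Both addends are negative but the stored result is non-negative: signed overflow. The true value -3838 + (-1387) = -5225 lies outside [-4096, 4095].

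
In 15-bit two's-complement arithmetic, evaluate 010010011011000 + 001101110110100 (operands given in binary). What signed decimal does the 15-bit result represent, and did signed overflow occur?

-16244; overflow

010010011011000 = 9432 (signed)
001101110110100 = 7092 (signed)
  010010011011000
+ 001101110110100
= 100000010001100
Result 100000010001100: MSB = 1 → 16524 − 32768 = -16244.
Both addends are non-negative but the stored result is negative: signed overflow. The true value 9432 + 7092 = 16524 lies outside [-16384, 16383].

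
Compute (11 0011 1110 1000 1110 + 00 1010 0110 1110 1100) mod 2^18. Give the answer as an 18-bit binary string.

111110010101111010

  110011111010001110
+ 001010011011101100
= 111110010101111010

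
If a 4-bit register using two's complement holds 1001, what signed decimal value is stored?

-7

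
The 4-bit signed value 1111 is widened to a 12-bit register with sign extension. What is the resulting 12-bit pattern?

MSB of 1111 is 1; replicate it into the new high bits.
11111111|1111 → 111111111111 (still -1).

111111111111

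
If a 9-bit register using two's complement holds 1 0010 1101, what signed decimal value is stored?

MSB is 1, so the value is negative.
Invert: 011010010. Add 1: 011010011 = 211. So the value is −211.

-211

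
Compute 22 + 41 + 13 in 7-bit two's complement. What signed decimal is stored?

22 + 41 = 63 (0111111)
63 + 13 = 76 → wraps to -52 (1001100)

-52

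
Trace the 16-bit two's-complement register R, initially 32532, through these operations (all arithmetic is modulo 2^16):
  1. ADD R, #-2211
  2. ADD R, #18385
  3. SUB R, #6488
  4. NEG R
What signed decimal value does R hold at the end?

Start: R = 32532 = 0111111100010100.
R = 32532 + (-2211) = 30321 = 0111011001110001
R = 30321 + 18385 = 48706; wraps to -16830 = 1011111001000010
R = -16830 − 6488 = -23318 = 1010010011101010
R = −(-23318) = 23318 = 0101101100010110

23318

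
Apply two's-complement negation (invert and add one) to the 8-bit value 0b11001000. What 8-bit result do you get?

00111000

Invert: 00110111. Add 1: 00111000.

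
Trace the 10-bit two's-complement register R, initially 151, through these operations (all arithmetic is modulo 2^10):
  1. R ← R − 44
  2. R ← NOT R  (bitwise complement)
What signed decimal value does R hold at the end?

Start: R = 151 = 0010010111.
R = 151 − 44 = 107 = 0001101011
R = NOT 0001101011 = 1110010100 = -108

-108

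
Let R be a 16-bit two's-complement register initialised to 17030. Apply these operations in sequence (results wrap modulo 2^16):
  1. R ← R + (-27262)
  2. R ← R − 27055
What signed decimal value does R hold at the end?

28249

Start: R = 17030 = 0100001010000110.
R = 17030 + (-27262) = -10232 = 1101100000001000
R = -10232 − 27055 = -37287; wraps to 28249 = 0110111001011001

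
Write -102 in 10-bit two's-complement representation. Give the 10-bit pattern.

1110011010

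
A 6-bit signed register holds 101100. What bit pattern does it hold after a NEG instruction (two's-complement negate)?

010100

Invert: 010011. Add 1: 010100.
Check: 101100 = -20, 010100 = 20.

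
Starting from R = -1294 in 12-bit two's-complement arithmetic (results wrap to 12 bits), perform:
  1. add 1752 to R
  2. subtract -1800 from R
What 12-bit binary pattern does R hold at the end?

100011010010

Start: R = -1294 = 101011110010.
R = -1294 + 1752 = 458 = 000111001010
R = 458 − (-1800) = 2258; wraps to -1838 = 100011010010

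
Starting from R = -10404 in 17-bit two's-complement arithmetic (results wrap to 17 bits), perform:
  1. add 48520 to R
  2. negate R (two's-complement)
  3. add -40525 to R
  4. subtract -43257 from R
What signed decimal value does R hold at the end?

-35384

Start: R = -10404 = 11101011101011100.
R = -10404 + 48520 = 38116 = 01001010011100100
R = −(38116) = -38116 = 10110101100011100
R = -38116 + (-40525) = -78641; wraps to 52431 = 01100110011001111
R = 52431 − (-43257) = 95688; wraps to -35384 = 10111010111001000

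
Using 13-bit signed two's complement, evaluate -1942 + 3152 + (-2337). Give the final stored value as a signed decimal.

-1942 + 3152 = 1210 (0010010111010)
1210 + (-2337) = -1127 (1101110011001)

-1127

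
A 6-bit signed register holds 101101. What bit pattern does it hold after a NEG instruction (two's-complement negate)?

Invert: 010010. Add 1: 010011.

010011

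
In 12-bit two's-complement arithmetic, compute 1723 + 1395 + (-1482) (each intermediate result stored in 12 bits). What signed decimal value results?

1636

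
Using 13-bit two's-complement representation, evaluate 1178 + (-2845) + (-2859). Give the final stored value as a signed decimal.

1178 + (-2845) = -1667 (1100101111101)
-1667 + (-2859) = -4526 → wraps to 3666 (0111001010010)

3666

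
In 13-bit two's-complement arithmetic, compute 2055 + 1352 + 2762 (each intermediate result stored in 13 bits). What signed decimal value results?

2055 + 1352 = 3407 (0110101001111)
3407 + 2762 = 6169 → wraps to -2023 (1100000011001)

-2023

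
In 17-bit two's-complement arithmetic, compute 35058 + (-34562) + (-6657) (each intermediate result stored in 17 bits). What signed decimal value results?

-6161

35058 + (-34562) = 496 (00000000111110000)
496 + (-6657) = -6161 (11110011111101111)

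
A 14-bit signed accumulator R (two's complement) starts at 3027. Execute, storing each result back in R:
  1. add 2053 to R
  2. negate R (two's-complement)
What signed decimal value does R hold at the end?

-5080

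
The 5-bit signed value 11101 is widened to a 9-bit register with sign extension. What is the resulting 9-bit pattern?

111111101

MSB of 11101 is 1; replicate it into the new high bits.
1111|11101 → 111111101 (still -3).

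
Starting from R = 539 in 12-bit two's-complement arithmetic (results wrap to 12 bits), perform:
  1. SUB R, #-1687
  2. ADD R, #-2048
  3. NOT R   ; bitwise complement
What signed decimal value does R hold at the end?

Start: R = 539 = 001000011011.
R = 539 − (-1687) = 2226; wraps to -1870 = 100010110010
R = -1870 + (-2048) = -3918; wraps to 178 = 000010110010
R = NOT 000010110010 = 111101001101 = -179

-179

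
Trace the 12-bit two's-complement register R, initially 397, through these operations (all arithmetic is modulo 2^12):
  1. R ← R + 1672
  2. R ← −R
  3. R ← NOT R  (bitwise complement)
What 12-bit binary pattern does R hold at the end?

Start: R = 397 = 000110001101.
R = 397 + 1672 = 2069; wraps to -2027 = 100000010101
R = −(-2027) = 2027 = 011111101011
R = NOT 011111101011 = 100000010100 = -2028

100000010100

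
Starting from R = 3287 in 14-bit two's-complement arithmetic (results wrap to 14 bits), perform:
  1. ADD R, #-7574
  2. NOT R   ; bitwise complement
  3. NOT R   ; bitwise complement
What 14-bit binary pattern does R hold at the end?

10111101000001

Start: R = 3287 = 00110011010111.
R = 3287 + (-7574) = -4287 = 10111101000001
R = NOT 10111101000001 = 01000010111110 = 4286
R = NOT 01000010111110 = 10111101000001 = -4287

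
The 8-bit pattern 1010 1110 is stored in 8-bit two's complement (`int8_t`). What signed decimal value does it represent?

MSB is 1, so the value is negative.
Unsigned reading: 174. Subtract 2^8 = 256: 174 − 256 = -82.

-82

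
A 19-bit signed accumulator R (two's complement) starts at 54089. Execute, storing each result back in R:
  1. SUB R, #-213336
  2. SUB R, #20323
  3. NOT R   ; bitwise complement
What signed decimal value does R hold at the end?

-247103

Start: R = 54089 = 0001101001101001001.
R = 54089 − (-213336) = 267425; wraps to -256863 = 1000001010010100001
R = -256863 − 20323 = -277186; wraps to 247102 = 0111100010100111110
R = NOT 0111100010100111110 = 1000011101011000001 = -247103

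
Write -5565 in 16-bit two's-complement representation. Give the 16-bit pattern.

|-5565| = 5565 = 0001010110111101 in 16 bits.
Invert the bits: 1110101001000010. Add 1: 1110101001000011.
Check: 1110101001000011 reads as 59971 − 65536 = -5565.

1110101001000011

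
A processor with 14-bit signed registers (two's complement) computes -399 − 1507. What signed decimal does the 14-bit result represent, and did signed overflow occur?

-1906; no overflow

-399 → 11111001110001
1507 → 00010111100011
Subtract via negate-and-add: invert 00010111100011 + 1 = 11101000011101 (i.e. -1507).
  11111001110001
+ 11101000011101
= 11100010001110  (discard carry-out 1)
Result 11100010001110: MSB = 1 → 14478 − 16384 = -1906.
Both addends (after negating the subtrahend) are negative and so is the stored result: no signed overflow.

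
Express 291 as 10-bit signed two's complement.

291 is non-negative, so write it directly in 10 bits: 0100100011.

0100100011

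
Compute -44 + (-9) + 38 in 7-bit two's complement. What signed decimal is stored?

-44 + (-9) = -53 (1001011)
-53 + 38 = -15 (1110001)

-15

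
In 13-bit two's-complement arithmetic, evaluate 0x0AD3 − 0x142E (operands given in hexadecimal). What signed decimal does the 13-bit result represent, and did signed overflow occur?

-2395; overflow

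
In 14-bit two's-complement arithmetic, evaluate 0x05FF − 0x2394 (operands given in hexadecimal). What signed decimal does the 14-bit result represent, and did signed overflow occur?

0x05FF = 00010111111111 = 1535 (signed)
0x2394 = 10001110010100 = -7276 (signed)
Subtract via negate-and-add: invert 10001110010100 + 1 = 01110001101100 (i.e. 7276).
  00010111111111
+ 01110001101100
= 10001001101011
Result 10001001101011: MSB = 1 → 8811 − 16384 = -7573.
Both addends (after negating the subtrahend) are non-negative but the stored result is negative: signed overflow. The true value 1535 − (-7276) = 8811 lies outside [-8192, 8191].

-7573; overflow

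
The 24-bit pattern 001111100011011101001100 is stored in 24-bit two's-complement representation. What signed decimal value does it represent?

MSB is 0, so the value is non-negative: 001111100011011101001100 = 4077388.

4077388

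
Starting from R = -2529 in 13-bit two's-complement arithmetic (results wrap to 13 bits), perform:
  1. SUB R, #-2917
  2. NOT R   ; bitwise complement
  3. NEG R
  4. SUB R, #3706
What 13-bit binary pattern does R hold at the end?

1001100001011

Start: R = -2529 = 1011000011111.
R = -2529 − (-2917) = 388 = 0000110000100
R = NOT 0000110000100 = 1111001111011 = -389
R = −(-389) = 389 = 0000110000101
R = 389 − 3706 = -3317 = 1001100001011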